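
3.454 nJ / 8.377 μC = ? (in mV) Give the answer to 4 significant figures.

(3.454 × 10⁻⁹) / (8.377 × 10⁻⁶) = 0.412319 × 10⁻³ V

0.4123 mV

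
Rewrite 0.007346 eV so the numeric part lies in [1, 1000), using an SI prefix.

= 7.346e-3 eV; 1e-3 is milli.

7.346 meV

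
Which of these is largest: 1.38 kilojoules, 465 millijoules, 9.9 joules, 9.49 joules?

1.38 kilojoules = 1380 joules
465 millijoules = 0.465 joules
9.9 joules = 9.9 joules
9.49 joules = 9.49 joules

1.38 kilojoules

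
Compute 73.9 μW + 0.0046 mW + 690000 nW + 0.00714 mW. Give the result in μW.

In μW:
  73.9 μW → 73.9
  0.0046 mW = 0.0046 × 10³ μW = 4.6
  690000 nW = 690000 × 10⁻³ μW = 690
  0.00714 mW = 0.00714 × 10³ μW = 7.14
Sum: 73.9 + 4.6 + 690 + 7.14 = 775.64

775.64 μW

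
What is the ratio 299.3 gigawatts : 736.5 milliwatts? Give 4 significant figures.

(299.3 × 10⁹) / (736.5 × 10⁻³) = 0.40638 × 10¹²

406400000000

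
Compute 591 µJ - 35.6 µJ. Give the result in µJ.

In µJ:
  591 µJ → 591
  35.6 µJ → 35.6
Difference: 591 - 35.6 = 555.4

555.4 µJ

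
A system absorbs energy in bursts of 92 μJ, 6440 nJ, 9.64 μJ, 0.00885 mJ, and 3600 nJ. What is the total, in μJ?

120.53 μJ

In μJ:
  92 μJ → 92
  6440 nJ = 6440 × 10^-3 μJ = 6.44
  9.64 μJ → 9.64
  0.00885 mJ = 0.00885 × 10^3 μJ = 8.85
  3600 nJ = 3600 × 10^-3 μJ = 3.6
Sum: 92 + 6.44 + 9.64 + 8.85 + 3.6 = 120.53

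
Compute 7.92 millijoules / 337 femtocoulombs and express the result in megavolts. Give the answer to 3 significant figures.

(7.92 × 10⁻³) / (337 × 10⁻¹⁵) = 0.023501 × 10¹² V

23500 megavolts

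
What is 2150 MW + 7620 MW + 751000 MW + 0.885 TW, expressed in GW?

1645.77 GW

In GW:
  2150 MW = 2150 × 10⁻³ GW = 2.15
  7620 MW = 7620 × 10⁻³ GW = 7.62
  751000 MW = 751000 × 10⁻³ GW = 751
  0.885 TW = 0.885 × 10³ GW = 885
Sum: 2.15 + 7.62 + 751 + 885 = 1645.77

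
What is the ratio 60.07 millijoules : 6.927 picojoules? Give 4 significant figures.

8672000000

(60.07e-3) / (6.927e-12) = 8.6719e9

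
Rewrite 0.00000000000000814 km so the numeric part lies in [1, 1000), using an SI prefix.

= 8.14e-12 m; 1e-12 is pico.

8.14 pm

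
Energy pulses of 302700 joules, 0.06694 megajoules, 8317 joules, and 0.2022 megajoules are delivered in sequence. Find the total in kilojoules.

580.157 kilojoules

In kilojoules:
  302700 joules = 302700e-3 kilojoules = 302.7
  0.06694 megajoules = 0.06694e3 kilojoules = 66.94
  8317 joules = 8317e-3 kilojoules = 8.317
  0.2022 megajoules = 0.2022e3 kilojoules = 202.2
Sum: 302.7 + 66.94 + 8.317 + 202.2 = 580.157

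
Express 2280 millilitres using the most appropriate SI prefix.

= 2.28 litres; mantissa already in [1, 1000).

2.28 litres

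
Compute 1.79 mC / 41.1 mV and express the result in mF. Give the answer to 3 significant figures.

43.6 mF

(1.79 × 10^-3) / (41.1 × 10^-3) = 0.043552 F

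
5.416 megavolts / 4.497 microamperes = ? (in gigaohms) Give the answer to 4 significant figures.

(5.416 × 10⁶) / (4.497 × 10⁻⁶) = 1.20436 × 10¹² Ω

1204 gigaohms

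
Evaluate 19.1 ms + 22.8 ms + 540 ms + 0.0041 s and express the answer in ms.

In ms:
  19.1 ms → 19.1
  22.8 ms → 22.8
  540 ms → 540
  0.0041 s = 0.0041 × 10³ ms = 4.1
Sum: 19.1 + 22.8 + 540 + 4.1 = 586

586 ms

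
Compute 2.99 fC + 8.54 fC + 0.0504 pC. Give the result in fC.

In fC:
  2.99 fC → 2.99
  8.54 fC → 8.54
  0.0504 pC = 0.0504 × 10^3 fC = 50.4
Sum: 2.99 + 8.54 + 50.4 = 61.93

61.93 fC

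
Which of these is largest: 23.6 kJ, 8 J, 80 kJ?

80 kJ

23.6 kJ = 23600 J
8 J = 8 J
80 kJ = 80000 J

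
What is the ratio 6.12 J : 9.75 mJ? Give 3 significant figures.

(6.12) / (9.75 × 10^-3) = 0.6277 × 10^3

628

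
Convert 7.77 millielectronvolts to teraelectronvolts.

0.00000000000000777 teraelectronvolts

milli = 10⁻³, tera = 10¹²; factor is 10⁻¹⁵.
7.77 × 10⁻¹⁵ = 0.00000000000000777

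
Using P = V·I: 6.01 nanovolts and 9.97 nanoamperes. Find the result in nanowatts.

6.01 × 10^-9 × 9.97 × 10^-9 = 59.9197 × 10^-18 W

0.0000000599197 nanowatts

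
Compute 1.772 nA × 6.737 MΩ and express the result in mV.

1.772e-9 × 6.737e6 = 11.937964e-3 V

11.937964 mV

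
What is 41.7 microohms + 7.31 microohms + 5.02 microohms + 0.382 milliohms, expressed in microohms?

In microohms:
  41.7 microohms → 41.7
  7.31 microohms → 7.31
  5.02 microohms → 5.02
  0.382 milliohms = 0.382e3 microohms = 382
Sum: 41.7 + 7.31 + 5.02 + 382 = 436.03

436.03 microohms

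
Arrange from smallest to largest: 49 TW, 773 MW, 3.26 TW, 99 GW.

773 MW < 99 GW < 3.26 TW < 49 TW

49 TW = 49000000000000 W
773 MW = 773000000 W
3.26 TW = 3260000000000 W
99 GW = 99000000000 W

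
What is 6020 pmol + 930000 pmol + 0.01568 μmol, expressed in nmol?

951.7 nmol

In nmol:
  6020 pmol = 6020 × 10⁻³ nmol = 6.02
  930000 pmol = 930000 × 10⁻³ nmol = 930
  0.01568 μmol = 0.01568 × 10³ nmol = 15.68
Sum: 6.02 + 930 + 15.68 = 951.7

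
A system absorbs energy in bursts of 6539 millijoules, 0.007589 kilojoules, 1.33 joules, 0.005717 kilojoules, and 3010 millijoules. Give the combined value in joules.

24.185 joules

In joules:
  6539 millijoules = 6539 × 10^-3 joules = 6.539
  0.007589 kilojoules = 0.007589 × 10^3 joules = 7.589
  1.33 joules → 1.33
  0.005717 kilojoules = 0.005717 × 10^3 joules = 5.717
  3010 millijoules = 3010 × 10^-3 joules = 3.01
Sum: 6.539 + 7.589 + 1.33 + 5.717 + 3.01 = 24.185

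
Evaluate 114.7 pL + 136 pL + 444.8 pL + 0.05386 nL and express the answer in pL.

In pL:
  114.7 pL → 114.7
  136 pL → 136
  444.8 pL → 444.8
  0.05386 nL = 0.05386 × 10³ pL = 53.86
Sum: 114.7 + 136 + 444.8 + 53.86 = 749.36

749.36 pL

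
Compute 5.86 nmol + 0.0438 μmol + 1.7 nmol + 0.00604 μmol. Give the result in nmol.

In nmol:
  5.86 nmol → 5.86
  0.0438 μmol = 0.0438 × 10^3 nmol = 43.8
  1.7 nmol → 1.7
  0.00604 μmol = 0.00604 × 10^3 nmol = 6.04
Sum: 5.86 + 43.8 + 1.7 + 6.04 = 57.4

57.4 nmol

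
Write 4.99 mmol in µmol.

4990 µmol

milli = 10⁻³, micro = 10⁻⁶; factor is 10³.
4.99 × 10³ = 4990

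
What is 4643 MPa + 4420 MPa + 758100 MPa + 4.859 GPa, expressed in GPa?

In GPa:
  4643 MPa = 4643e-3 GPa = 4.643
  4420 MPa = 4420e-3 GPa = 4.42
  758100 MPa = 758100e-3 GPa = 758.1
  4.859 GPa → 4.859
Sum: 4.643 + 4.42 + 758.1 + 4.859 = 772.022

772.022 GPa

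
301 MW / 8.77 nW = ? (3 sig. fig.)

(301e6) / (8.77e-9) = 34.32e15

34300000000000000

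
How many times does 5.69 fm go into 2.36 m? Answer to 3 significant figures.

415000000000000

(2.36) / (5.69e-15) = 0.4148e15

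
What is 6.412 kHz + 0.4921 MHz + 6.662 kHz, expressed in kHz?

In kHz:
  6.412 kHz → 6.412
  0.4921 MHz = 0.4921e3 kHz = 492.1
  6.662 kHz → 6.662
Sum: 6.412 + 492.1 + 6.662 = 505.174

505.174 kHz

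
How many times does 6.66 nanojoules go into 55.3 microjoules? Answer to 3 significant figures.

8300

(55.3 × 10⁻⁶) / (6.66 × 10⁻⁹) = 8.303 × 10³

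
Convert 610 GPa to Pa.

giga = 10⁹, (no prefix) = 10⁰; factor is 10⁹.
610 × 10⁹ = 610000000000

610000000000 Pa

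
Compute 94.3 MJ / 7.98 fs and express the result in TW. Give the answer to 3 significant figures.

11800000000 TW

(94.3 × 10^6) / (7.98 × 10^-15) = 11.817 × 10^21 W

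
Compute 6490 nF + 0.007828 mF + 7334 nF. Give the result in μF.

21.652 μF

In μF:
  6490 nF = 6490e-3 μF = 6.49
  0.007828 mF = 0.007828e3 μF = 7.828
  7334 nF = 7334e-3 μF = 7.334
Sum: 6.49 + 7.828 + 7.334 = 21.652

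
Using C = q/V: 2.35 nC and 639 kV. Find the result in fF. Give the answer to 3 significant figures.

3.68 fF

(2.35e-9) / (639e3) = 0.0036776e-12 F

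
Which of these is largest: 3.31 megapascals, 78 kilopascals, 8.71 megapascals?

8.71 megapascals

3.31 megapascals = 3310000 pascals
78 kilopascals = 78000 pascals
8.71 megapascals = 8710000 pascals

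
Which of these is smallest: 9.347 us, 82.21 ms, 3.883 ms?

9.347 us = 0.000009347 s
82.21 ms = 0.08221 s
3.883 ms = 0.003883 s

9.347 us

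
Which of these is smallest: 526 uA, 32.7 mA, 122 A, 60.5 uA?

60.5 uA

526 uA = 0.000526 A
32.7 mA = 0.0327 A
122 A = 122 A
60.5 uA = 0.0000605 A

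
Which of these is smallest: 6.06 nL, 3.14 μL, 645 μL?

6.06 nL = 0.00000000606 L
3.14 μL = 0.00000314 L
645 μL = 0.000645 L

6.06 nL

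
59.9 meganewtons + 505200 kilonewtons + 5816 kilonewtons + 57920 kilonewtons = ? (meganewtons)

628.836 meganewtons

In meganewtons:
  59.9 meganewtons → 59.9
  505200 kilonewtons = 505200 × 10^-3 meganewtons = 505.2
  5816 kilonewtons = 5816 × 10^-3 meganewtons = 5.816
  57920 kilonewtons = 57920 × 10^-3 meganewtons = 57.92
Sum: 59.9 + 505.2 + 5.816 + 57.92 = 628.836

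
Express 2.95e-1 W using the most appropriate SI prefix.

295 mW

= 295e-3 W; 1e-3 is milli.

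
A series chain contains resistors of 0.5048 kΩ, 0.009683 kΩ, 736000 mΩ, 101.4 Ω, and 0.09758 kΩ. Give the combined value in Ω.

In Ω:
  0.5048 kΩ = 0.5048e3 Ω = 504.8
  0.009683 kΩ = 0.009683e3 Ω = 9.683
  736000 mΩ = 736000e-3 Ω = 736
  101.4 Ω → 101.4
  0.09758 kΩ = 0.09758e3 Ω = 97.58
Sum: 504.8 + 9.683 + 736 + 101.4 + 97.58 = 1449.463

1449.463 Ω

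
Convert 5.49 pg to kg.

pico = 1e-12, kilo = 1e3; factor is 1e-15.
5.49 × 1e-15 = 0.00000000000000549

0.00000000000000549 kg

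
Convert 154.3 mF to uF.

154300 uF

milli = 10⁻³, micro = 10⁻⁶; factor is 10³.
154.3 × 10³ = 154300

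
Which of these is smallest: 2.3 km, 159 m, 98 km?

2.3 km = 2300 m
159 m = 159 m
98 km = 98000 m

159 m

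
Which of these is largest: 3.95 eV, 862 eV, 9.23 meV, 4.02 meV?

3.95 eV = 3.95 eV
862 eV = 862 eV
9.23 meV = 0.00923 eV
4.02 meV = 0.00402 eV

862 eV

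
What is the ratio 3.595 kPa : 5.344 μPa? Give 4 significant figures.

(3.595 × 10³) / (5.344 × 10⁻⁶) = 0.67272 × 10⁹

672700000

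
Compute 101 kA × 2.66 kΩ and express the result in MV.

268.66 MV

101e3 × 2.66e3 = 268.66e6 V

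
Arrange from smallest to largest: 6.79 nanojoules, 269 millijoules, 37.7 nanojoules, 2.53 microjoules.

6.79 nanojoules < 37.7 nanojoules < 2.53 microjoules < 269 millijoules

6.79 nanojoules = 0.00000000679 joules
269 millijoules = 0.269 joules
37.7 nanojoules = 0.0000000377 joules
2.53 microjoules = 0.00000253 joules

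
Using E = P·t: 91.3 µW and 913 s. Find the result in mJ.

83.3569 mJ

91.3 × 10⁻⁶ × 913 = 83356.9 × 10⁻⁶ J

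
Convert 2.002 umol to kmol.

micro = 1e-6, kilo = 1e3; factor is 1e-9.
2.002 × 1e-9 = 0.000000002002

0.000000002002 kmol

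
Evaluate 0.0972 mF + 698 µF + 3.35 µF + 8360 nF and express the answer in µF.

806.91 µF

In µF:
  0.0972 mF = 0.0972 × 10^3 µF = 97.2
  698 µF → 698
  3.35 µF → 3.35
  8360 nF = 8360 × 10^-3 µF = 8.36
Sum: 97.2 + 698 + 3.35 + 8.36 = 806.91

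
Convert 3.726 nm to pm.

3726 pm

nano = 10^-9, pico = 10^-12; factor is 10^3.
3.726 × 10^3 = 3726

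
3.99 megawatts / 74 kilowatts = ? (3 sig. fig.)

53.9

(3.99 × 10^6) / (74 × 10^3) = 0.05392 × 10^3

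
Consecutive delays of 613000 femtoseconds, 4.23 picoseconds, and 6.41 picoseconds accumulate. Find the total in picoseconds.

623.64 picoseconds

In picoseconds:
  613000 femtoseconds = 613000 × 10^-3 picoseconds = 613
  4.23 picoseconds → 4.23
  6.41 picoseconds → 6.41
Sum: 613 + 4.23 + 6.41 = 623.64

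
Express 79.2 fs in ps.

femto = 10⁻¹⁵, pico = 10⁻¹²; factor is 10⁻³.
79.2 × 10⁻³ = 0.0792

0.0792 ps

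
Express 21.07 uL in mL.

micro = 10⁻⁶, milli = 10⁻³; factor is 10⁻³.
21.07 × 10⁻³ = 0.02107

0.02107 mL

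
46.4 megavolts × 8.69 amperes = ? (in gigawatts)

46.4 × 10^6 × 8.69 = 403.216 × 10^6 W

0.403216 gigawatts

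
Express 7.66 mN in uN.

7660 uN

milli = 1e-3, micro = 1e-6; factor is 1e3.
7.66 × 1e3 = 7660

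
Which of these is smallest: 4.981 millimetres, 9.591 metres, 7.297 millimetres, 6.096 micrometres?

6.096 micrometres

4.981 millimetres = 0.004981 metres
9.591 metres = 9.591 metres
7.297 millimetres = 0.007297 metres
6.096 micrometres = 0.000006096 metres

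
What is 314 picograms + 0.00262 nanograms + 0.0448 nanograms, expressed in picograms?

In picograms:
  314 picograms → 314
  0.00262 nanograms = 0.00262e3 picograms = 2.62
  0.0448 nanograms = 0.0448e3 picograms = 44.8
Sum: 314 + 2.62 + 44.8 = 361.42

361.42 picograms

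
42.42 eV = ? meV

(no prefix) = 1e0, milli = 1e-3; factor is 1e3.
42.42 × 1e3 = 42420

42420 meV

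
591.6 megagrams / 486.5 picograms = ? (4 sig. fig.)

(591.6 × 10⁶) / (486.5 × 10⁻¹²) = 1.216 × 10¹⁸

1216000000000000000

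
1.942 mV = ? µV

1942 µV

milli = 1e-3, micro = 1e-6; factor is 1e3.
1.942 × 1e3 = 1942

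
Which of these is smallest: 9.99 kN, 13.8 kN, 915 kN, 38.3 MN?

9.99 kN

9.99 kN = 9990 N
13.8 kN = 13800 N
915 kN = 915000 N
38.3 MN = 38300000 N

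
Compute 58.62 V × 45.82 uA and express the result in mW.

58.62 × 45.82 × 10⁻⁶ = 2685.9684 × 10⁻⁶ W

2.6859684 mW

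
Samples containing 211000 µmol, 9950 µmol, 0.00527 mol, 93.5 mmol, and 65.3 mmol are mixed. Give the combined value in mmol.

In mmol:
  211000 µmol = 211000 × 10^-3 mmol = 211
  9950 µmol = 9950 × 10^-3 mmol = 9.95
  0.00527 mol = 0.00527 × 10^3 mmol = 5.27
  93.5 mmol → 93.5
  65.3 mmol → 65.3
Sum: 211 + 9.95 + 5.27 + 93.5 + 65.3 = 385.02

385.02 mmol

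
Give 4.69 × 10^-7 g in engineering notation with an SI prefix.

469 ng

= 469 × 10^-9 g; 10^-9 is nano.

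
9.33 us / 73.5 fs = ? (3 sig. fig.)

(9.33e-6) / (73.5e-15) = 0.1269e9

127000000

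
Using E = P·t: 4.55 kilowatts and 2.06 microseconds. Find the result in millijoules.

4.55 × 10³ × 2.06 × 10⁻⁶ = 9.373 × 10⁻³ J

9.373 millijoules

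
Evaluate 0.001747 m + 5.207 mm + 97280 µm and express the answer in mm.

104.234 mm

In mm:
  0.001747 m = 0.001747 × 10^3 mm = 1.747
  5.207 mm → 5.207
  97280 µm = 97280 × 10^-3 mm = 97.28
Sum: 1.747 + 5.207 + 97.28 = 104.234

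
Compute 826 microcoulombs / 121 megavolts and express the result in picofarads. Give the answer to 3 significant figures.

6.83 picofarads

(826 × 10⁻⁶) / (121 × 10⁶) = 6.8264 × 10⁻¹² F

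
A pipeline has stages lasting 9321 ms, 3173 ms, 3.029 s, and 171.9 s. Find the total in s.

187.423 s

In s:
  9321 ms = 9321e-3 s = 9.321
  3173 ms = 3173e-3 s = 3.173
  3.029 s → 3.029
  171.9 s → 171.9
Sum: 9.321 + 3.173 + 3.029 + 171.9 = 187.423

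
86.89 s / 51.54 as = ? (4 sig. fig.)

1686000000000000000

(86.89) / (51.54 × 10^-18) = 1.6859 × 10^18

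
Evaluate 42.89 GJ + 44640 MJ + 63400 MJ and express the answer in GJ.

In GJ:
  42.89 GJ → 42.89
  44640 MJ = 44640 × 10^-3 GJ = 44.64
  63400 MJ = 63400 × 10^-3 GJ = 63.4
Sum: 42.89 + 44.64 + 63.4 = 150.93

150.93 GJ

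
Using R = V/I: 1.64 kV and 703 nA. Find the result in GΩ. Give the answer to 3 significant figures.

2.33 GΩ

(1.64e3) / (703e-9) = 0.0023329e12 Ω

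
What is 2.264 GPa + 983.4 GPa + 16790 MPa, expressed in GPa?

1002.454 GPa

In GPa:
  2.264 GPa → 2.264
  983.4 GPa → 983.4
  16790 MPa = 16790 × 10^-3 GPa = 16.79
Sum: 2.264 + 983.4 + 16.79 = 1002.454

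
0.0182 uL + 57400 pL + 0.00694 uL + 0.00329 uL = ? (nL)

In nL:
  0.0182 uL = 0.0182 × 10^3 nL = 18.2
  57400 pL = 57400 × 10^-3 nL = 57.4
  0.00694 uL = 0.00694 × 10^3 nL = 6.94
  0.00329 uL = 0.00329 × 10^3 nL = 3.29
Sum: 18.2 + 57.4 + 6.94 + 3.29 = 85.83

85.83 nL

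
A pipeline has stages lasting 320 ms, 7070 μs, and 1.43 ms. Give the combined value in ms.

In ms:
  320 ms → 320
  7070 μs = 7070 × 10^-3 ms = 7.07
  1.43 ms → 1.43
Sum: 320 + 7.07 + 1.43 = 328.5

328.5 ms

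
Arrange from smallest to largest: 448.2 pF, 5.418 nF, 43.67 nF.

448.2 pF < 5.418 nF < 43.67 nF

448.2 pF = 0.0000000004482 F
5.418 nF = 0.000000005418 F
43.67 nF = 0.00000004367 F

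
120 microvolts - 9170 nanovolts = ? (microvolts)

In microvolts:
  120 microvolts → 120
  9170 nanovolts = 9170 × 10⁻³ microvolts = 9.17
Difference: 120 - 9.17 = 110.83

110.83 microvolts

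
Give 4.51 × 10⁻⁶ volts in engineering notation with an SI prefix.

= 4.51 × 10⁻⁶ volts; 10⁻⁶ is micro.

4.51 microvolts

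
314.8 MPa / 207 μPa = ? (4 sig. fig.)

1521000000000

(314.8e6) / (207e-6) = 1.5208e12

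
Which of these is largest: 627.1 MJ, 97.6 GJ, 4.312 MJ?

97.6 GJ

627.1 MJ = 627100000 J
97.6 GJ = 97600000000 J
4.312 MJ = 4312000 J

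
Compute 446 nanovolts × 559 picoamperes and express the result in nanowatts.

0.000000249314 nanowatts

446 × 10^-9 × 559 × 10^-12 = 249314 × 10^-21 W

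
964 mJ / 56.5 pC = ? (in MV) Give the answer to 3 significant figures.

(964e-3) / (56.5e-12) = 17.062e9 V

17100 MV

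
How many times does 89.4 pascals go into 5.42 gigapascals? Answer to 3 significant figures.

60600000

(5.42e9) / (89.4) = 0.06063e9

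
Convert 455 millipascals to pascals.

0.455 pascals

milli = 1e-3, (no prefix) = 1e0; factor is 1e-3.
455 × 1e-3 = 0.455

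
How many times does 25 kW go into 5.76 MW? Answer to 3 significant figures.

230

(5.76e6) / (25e3) = 0.2304e3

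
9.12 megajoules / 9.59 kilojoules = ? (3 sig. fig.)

(9.12 × 10^6) / (9.59 × 10^3) = 0.951 × 10^3

951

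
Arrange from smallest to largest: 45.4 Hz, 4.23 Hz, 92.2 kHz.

45.4 Hz = 45.4 Hz
4.23 Hz = 4.23 Hz
92.2 kHz = 92200 Hz

4.23 Hz < 45.4 Hz < 92.2 kHz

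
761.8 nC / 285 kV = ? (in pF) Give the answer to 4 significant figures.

2.673 pF

(761.8 × 10⁻⁹) / (285 × 10³) = 2.67298 × 10⁻¹² F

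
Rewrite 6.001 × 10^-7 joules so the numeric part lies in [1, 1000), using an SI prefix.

= 600.1 × 10^-9 joules; 10^-9 is nano.

600.1 nanojoules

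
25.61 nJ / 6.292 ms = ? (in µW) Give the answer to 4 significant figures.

(25.61 × 10^-9) / (6.292 × 10^-3) = 4.07025 × 10^-6 W

4.070 µW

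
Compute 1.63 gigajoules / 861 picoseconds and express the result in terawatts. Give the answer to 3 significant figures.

1890000 terawatts

(1.63 × 10^9) / (861 × 10^-12) = 0.0018931 × 10^21 W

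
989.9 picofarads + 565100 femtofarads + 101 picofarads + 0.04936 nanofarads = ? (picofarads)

In picofarads:
  989.9 picofarads → 989.9
  565100 femtofarads = 565100e-3 picofarads = 565.1
  101 picofarads → 101
  0.04936 nanofarads = 0.04936e3 picofarads = 49.36
Sum: 989.9 + 565.1 + 101 + 49.36 = 1705.36

1705.36 picofarads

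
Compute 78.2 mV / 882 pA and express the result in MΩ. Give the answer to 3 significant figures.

88.7 MΩ

(78.2 × 10⁻³) / (882 × 10⁻¹²) = 0.088662 × 10⁹ Ω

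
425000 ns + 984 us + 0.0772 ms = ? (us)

1486.2 us

In us:
  425000 ns = 425000 × 10⁻³ us = 425
  984 us → 984
  0.0772 ms = 0.0772 × 10³ us = 77.2
Sum: 425 + 984 + 77.2 = 1486.2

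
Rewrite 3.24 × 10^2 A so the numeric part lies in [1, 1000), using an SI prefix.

324 A

= 324 A; mantissa already in [1, 1000).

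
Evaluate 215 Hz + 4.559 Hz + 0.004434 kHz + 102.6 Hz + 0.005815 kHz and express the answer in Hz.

In Hz:
  215 Hz → 215
  4.559 Hz → 4.559
  0.004434 kHz = 0.004434e3 Hz = 4.434
  102.6 Hz → 102.6
  0.005815 kHz = 0.005815e3 Hz = 5.815
Sum: 215 + 4.559 + 4.434 + 102.6 + 5.815 = 332.408

332.408 Hz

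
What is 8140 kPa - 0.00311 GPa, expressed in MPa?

5.03 MPa

In MPa:
  8140 kPa = 8140e-3 MPa = 8.14
  0.00311 GPa = 0.00311e3 MPa = 3.11
Difference: 8.14 - 3.11 = 5.03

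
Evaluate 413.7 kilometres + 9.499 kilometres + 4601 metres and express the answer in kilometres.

427.8 kilometres

In kilometres:
  413.7 kilometres → 413.7
  9.499 kilometres → 9.499
  4601 metres = 4601 × 10⁻³ kilometres = 4.601
Sum: 413.7 + 9.499 + 4.601 = 427.8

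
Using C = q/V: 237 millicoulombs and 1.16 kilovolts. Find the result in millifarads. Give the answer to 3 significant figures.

0.204 millifarads

(237 × 10^-3) / (1.16 × 10^3) = 204.31 × 10^-6 F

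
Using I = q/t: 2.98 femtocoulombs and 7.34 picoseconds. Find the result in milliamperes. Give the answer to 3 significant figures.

0.406 milliamperes

(2.98 × 10⁻¹⁵) / (7.34 × 10⁻¹²) = 0.40599 × 10⁻³ A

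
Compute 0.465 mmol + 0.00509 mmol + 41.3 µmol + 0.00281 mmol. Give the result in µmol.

514.2 µmol

In µmol:
  0.465 mmol = 0.465 × 10³ µmol = 465
  0.00509 mmol = 0.00509 × 10³ µmol = 5.09
  41.3 µmol → 41.3
  0.00281 mmol = 0.00281 × 10³ µmol = 2.81
Sum: 465 + 5.09 + 41.3 + 2.81 = 514.2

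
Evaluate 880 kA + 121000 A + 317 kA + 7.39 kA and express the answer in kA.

1325.39 kA

In kA:
  880 kA → 880
  121000 A = 121000 × 10^-3 kA = 121
  317 kA → 317
  7.39 kA → 7.39
Sum: 880 + 121 + 317 + 7.39 = 1325.39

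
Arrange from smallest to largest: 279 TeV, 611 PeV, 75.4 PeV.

279 TeV = 279000000000000 eV
611 PeV = 611000000000000000 eV
75.4 PeV = 75400000000000000 eV

279 TeV < 75.4 PeV < 611 PeV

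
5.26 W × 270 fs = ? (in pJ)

5.26 × 270e-15 = 1420.2e-15 J

1.4202 pJ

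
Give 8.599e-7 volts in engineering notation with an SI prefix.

= 859.9e-9 volts; 1e-9 is nano.

859.9 nanovolts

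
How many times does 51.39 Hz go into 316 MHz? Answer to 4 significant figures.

6149000

(316e6) / (51.39) = 6.1491e6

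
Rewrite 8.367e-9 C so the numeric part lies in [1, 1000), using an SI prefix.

8.367 nC

= 8.367e-9 C; 1e-9 is nano.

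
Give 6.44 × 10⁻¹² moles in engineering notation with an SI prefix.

= 6.44 × 10⁻¹² moles; 10⁻¹² is pico.

6.44 picomoles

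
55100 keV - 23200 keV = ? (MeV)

In MeV:
  55100 keV = 55100 × 10⁻³ MeV = 55.1
  23200 keV = 23200 × 10⁻³ MeV = 23.2
Difference: 55.1 - 23.2 = 31.9

31.9 MeV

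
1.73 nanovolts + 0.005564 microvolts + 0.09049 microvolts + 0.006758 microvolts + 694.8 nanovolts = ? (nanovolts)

799.342 nanovolts

In nanovolts:
  1.73 nanovolts → 1.73
  0.005564 microvolts = 0.005564 × 10³ nanovolts = 5.564
  0.09049 microvolts = 0.09049 × 10³ nanovolts = 90.49
  0.006758 microvolts = 0.006758 × 10³ nanovolts = 6.758
  694.8 nanovolts → 694.8
Sum: 1.73 + 5.564 + 90.49 + 6.758 + 694.8 = 799.342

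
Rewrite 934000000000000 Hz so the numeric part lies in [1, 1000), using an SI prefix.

= 934 × 10¹² Hz; 10¹² is tera.

934 THz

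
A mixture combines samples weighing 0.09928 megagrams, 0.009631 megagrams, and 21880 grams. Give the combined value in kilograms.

In kilograms:
  0.09928 megagrams = 0.09928 × 10³ kilograms = 99.28
  0.009631 megagrams = 0.009631 × 10³ kilograms = 9.631
  21880 grams = 21880 × 10⁻³ kilograms = 21.88
Sum: 99.28 + 9.631 + 21.88 = 130.791

130.791 kilograms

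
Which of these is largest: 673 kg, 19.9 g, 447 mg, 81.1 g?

673 kg = 673000 g
19.9 g = 19.9 g
447 mg = 0.447 g
81.1 g = 81.1 g

673 kg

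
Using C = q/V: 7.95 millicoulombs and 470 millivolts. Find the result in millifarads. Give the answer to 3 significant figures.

(7.95 × 10⁻³) / (470 × 10⁻³) = 0.016915 F

16.9 millifarads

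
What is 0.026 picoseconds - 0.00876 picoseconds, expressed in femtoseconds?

17.24 femtoseconds

In femtoseconds:
  0.026 picoseconds = 0.026 × 10³ femtoseconds = 26
  0.00876 picoseconds = 0.00876 × 10³ femtoseconds = 8.76
Difference: 26 - 8.76 = 17.24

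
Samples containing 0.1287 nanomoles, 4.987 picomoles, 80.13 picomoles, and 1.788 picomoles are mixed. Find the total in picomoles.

215.605 picomoles

In picomoles:
  0.1287 nanomoles = 0.1287 × 10^3 picomoles = 128.7
  4.987 picomoles → 4.987
  80.13 picomoles → 80.13
  1.788 picomoles → 1.788
Sum: 128.7 + 4.987 + 80.13 + 1.788 = 215.605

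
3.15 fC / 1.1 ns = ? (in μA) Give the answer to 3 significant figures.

(3.15e-15) / (1.1e-9) = 2.8636e-6 A

2.86 μA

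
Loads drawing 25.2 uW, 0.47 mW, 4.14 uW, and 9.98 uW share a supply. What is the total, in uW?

509.32 uW

In uW:
  25.2 uW → 25.2
  0.47 mW = 0.47e3 uW = 470
  4.14 uW → 4.14
  9.98 uW → 9.98
Sum: 25.2 + 470 + 4.14 + 9.98 = 509.32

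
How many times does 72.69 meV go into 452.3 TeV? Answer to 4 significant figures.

(452.3 × 10¹²) / (72.69 × 10⁻³) = 6.2223 × 10¹⁵

6222000000000000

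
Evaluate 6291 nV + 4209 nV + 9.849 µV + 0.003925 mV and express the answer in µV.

24.274 µV

In µV:
  6291 nV = 6291e-3 µV = 6.291
  4209 nV = 4209e-3 µV = 4.209
  9.849 µV → 9.849
  0.003925 mV = 0.003925e3 µV = 3.925
Sum: 6.291 + 4.209 + 9.849 + 3.925 = 24.274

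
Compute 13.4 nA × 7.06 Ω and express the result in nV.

13.4 × 10^-9 × 7.06 = 94.604 × 10^-9 V

94.604 nV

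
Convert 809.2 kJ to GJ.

kilo = 10³, giga = 10⁹; factor is 10⁻⁶.
809.2 × 10⁻⁶ = 0.0008092

0.0008092 GJ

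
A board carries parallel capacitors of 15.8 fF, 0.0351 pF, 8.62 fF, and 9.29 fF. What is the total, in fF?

In fF:
  15.8 fF → 15.8
  0.0351 pF = 0.0351 × 10³ fF = 35.1
  8.62 fF → 8.62
  9.29 fF → 9.29
Sum: 15.8 + 35.1 + 8.62 + 9.29 = 68.81

68.81 fF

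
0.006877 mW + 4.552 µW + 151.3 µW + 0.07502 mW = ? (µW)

In µW:
  0.006877 mW = 0.006877 × 10^3 µW = 6.877
  4.552 µW → 4.552
  151.3 µW → 151.3
  0.07502 mW = 0.07502 × 10^3 µW = 75.02
Sum: 6.877 + 4.552 + 151.3 + 75.02 = 237.749

237.749 µW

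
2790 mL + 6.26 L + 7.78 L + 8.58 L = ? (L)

In L:
  2790 mL = 2790e-3 L = 2.79
  6.26 L → 6.26
  7.78 L → 7.78
  8.58 L → 8.58
Sum: 2.79 + 6.26 + 7.78 + 8.58 = 25.41

25.41 L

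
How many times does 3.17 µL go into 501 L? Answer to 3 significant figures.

(501) / (3.17e-6) = 158e6

158000000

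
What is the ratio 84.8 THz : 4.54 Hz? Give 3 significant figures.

(84.8 × 10^12) / (4.54) = 18.68 × 10^12

18700000000000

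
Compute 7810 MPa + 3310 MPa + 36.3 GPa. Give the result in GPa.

47.42 GPa

In GPa:
  7810 MPa = 7810e-3 GPa = 7.81
  3310 MPa = 3310e-3 GPa = 3.31
  36.3 GPa → 36.3
Sum: 7.81 + 3.31 + 36.3 = 47.42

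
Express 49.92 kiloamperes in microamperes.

49920000000 microamperes

kilo = 10^3, micro = 10^-6; factor is 10^9.
49.92 × 10^9 = 49920000000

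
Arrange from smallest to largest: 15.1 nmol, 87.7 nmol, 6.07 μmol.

15.1 nmol = 0.0000000151 mol
87.7 nmol = 0.0000000877 mol
6.07 μmol = 0.00000607 mol

15.1 nmol < 87.7 nmol < 6.07 μmol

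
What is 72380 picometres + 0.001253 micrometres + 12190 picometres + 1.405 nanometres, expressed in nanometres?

87.228 nanometres

In nanometres:
  72380 picometres = 72380e-3 nanometres = 72.38
  0.001253 micrometres = 0.001253e3 nanometres = 1.253
  12190 picometres = 12190e-3 nanometres = 12.19
  1.405 nanometres → 1.405
Sum: 72.38 + 1.253 + 12.19 + 1.405 = 87.228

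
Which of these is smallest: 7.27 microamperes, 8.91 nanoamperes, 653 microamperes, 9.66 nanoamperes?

7.27 microamperes = 0.00000727 amperes
8.91 nanoamperes = 0.00000000891 amperes
653 microamperes = 0.000653 amperes
9.66 nanoamperes = 0.00000000966 amperes

8.91 nanoamperes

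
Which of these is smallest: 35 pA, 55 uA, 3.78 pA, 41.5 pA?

35 pA = 0.000000000035 A
55 uA = 0.000055 A
3.78 pA = 0.00000000000378 A
41.5 pA = 0.0000000000415 A

3.78 pA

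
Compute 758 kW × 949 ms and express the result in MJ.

0.719342 MJ

758 × 10^3 × 949 × 10^-3 = 719342 J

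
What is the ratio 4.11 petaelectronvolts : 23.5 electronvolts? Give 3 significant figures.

175000000000000

(4.11 × 10^15) / (23.5) = 0.1749 × 10^15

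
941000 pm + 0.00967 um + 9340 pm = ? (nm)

In nm:
  941000 pm = 941000e-3 nm = 941
  0.00967 um = 0.00967e3 nm = 9.67
  9340 pm = 9340e-3 nm = 9.34
Sum: 941 + 9.67 + 9.34 = 960.01

960.01 nm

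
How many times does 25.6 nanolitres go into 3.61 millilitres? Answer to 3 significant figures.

(3.61e-3) / (25.6e-9) = 0.141e6

141000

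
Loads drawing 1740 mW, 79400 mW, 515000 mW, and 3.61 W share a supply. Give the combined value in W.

In W:
  1740 mW = 1740e-3 W = 1.74
  79400 mW = 79400e-3 W = 79.4
  515000 mW = 515000e-3 W = 515
  3.61 W → 3.61
Sum: 1.74 + 79.4 + 515 + 3.61 = 599.75

599.75 W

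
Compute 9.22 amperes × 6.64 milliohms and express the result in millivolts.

9.22 × 6.64e-3 = 61.2208e-3 V

61.2208 millivolts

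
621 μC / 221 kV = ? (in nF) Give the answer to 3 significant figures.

2.81 nF

(621 × 10⁻⁶) / (221 × 10³) = 2.81 × 10⁻⁹ F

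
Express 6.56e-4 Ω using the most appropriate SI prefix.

= 656e-6 Ω; 1e-6 is micro.

656 µΩ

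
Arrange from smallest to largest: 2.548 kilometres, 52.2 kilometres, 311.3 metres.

2.548 kilometres = 2548 metres
52.2 kilometres = 52200 metres
311.3 metres = 311.3 metres

311.3 metres < 2.548 kilometres < 52.2 kilometres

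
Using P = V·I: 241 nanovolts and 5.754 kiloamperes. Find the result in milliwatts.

1.386714 milliwatts

241 × 10^-9 × 5.754 × 10^3 = 1386.714 × 10^-6 W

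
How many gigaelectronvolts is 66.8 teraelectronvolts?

66800 gigaelectronvolts

tera = 1e12, giga = 1e9; factor is 1e3.
66.8 × 1e3 = 66800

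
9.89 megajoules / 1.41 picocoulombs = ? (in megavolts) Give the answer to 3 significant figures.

(9.89 × 10^6) / (1.41 × 10^-12) = 7.0142 × 10^18 V

7010000000000 megavolts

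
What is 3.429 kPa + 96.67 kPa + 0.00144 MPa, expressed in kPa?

In kPa:
  3.429 kPa → 3.429
  96.67 kPa → 96.67
  0.00144 MPa = 0.00144e3 kPa = 1.44
Sum: 3.429 + 96.67 + 1.44 = 101.539

101.539 kPa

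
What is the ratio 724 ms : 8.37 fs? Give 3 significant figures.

(724e-3) / (8.37e-15) = 86.5e12

86500000000000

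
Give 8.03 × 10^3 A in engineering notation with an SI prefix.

8.03 kA

= 8.03 × 10^3 A; 10^3 is kilo.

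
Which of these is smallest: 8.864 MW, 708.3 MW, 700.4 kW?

8.864 MW = 8864000 W
708.3 MW = 708300000 W
700.4 kW = 700400 W

700.4 kW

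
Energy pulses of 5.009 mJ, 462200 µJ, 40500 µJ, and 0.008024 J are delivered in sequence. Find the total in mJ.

In mJ:
  5.009 mJ → 5.009
  462200 µJ = 462200 × 10^-3 mJ = 462.2
  40500 µJ = 40500 × 10^-3 mJ = 40.5
  0.008024 J = 0.008024 × 10^3 mJ = 8.024
Sum: 5.009 + 462.2 + 40.5 + 8.024 = 515.733

515.733 mJ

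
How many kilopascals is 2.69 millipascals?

0.00000269 kilopascals

milli = 1e-3, kilo = 1e3; factor is 1e-6.
2.69 × 1e-6 = 0.00000269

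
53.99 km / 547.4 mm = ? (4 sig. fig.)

(53.99 × 10^3) / (547.4 × 10^-3) = 0.09863 × 10^6

98630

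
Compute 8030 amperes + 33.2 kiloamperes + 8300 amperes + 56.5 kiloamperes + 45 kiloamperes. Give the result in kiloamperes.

151.03 kiloamperes

In kiloamperes:
  8030 amperes = 8030 × 10⁻³ kiloamperes = 8.03
  33.2 kiloamperes → 33.2
  8300 amperes = 8300 × 10⁻³ kiloamperes = 8.3
  56.5 kiloamperes → 56.5
  45 kiloamperes → 45
Sum: 8.03 + 33.2 + 8.3 + 56.5 + 45 = 151.03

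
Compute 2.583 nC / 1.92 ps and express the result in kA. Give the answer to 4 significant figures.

1.345 kA

(2.583 × 10^-9) / (1.92 × 10^-12) = 1.34531 × 10^3 A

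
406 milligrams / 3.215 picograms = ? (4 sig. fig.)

(406 × 10^-3) / (3.215 × 10^-12) = 126.28 × 10^9

126300000000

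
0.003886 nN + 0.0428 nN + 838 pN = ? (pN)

In pN:
  0.003886 nN = 0.003886e3 pN = 3.886
  0.0428 nN = 0.0428e3 pN = 42.8
  838 pN → 838
Sum: 3.886 + 42.8 + 838 = 884.686

884.686 pN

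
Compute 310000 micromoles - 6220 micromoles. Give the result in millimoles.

In millimoles:
  310000 micromoles = 310000 × 10^-3 millimoles = 310
  6220 micromoles = 6220 × 10^-3 millimoles = 6.22
Difference: 310 - 6.22 = 303.78

303.78 millimoles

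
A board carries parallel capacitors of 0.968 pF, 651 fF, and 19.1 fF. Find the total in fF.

1638.1 fF

In fF:
  0.968 pF = 0.968 × 10³ fF = 968
  651 fF → 651
  19.1 fF → 19.1
Sum: 968 + 651 + 19.1 = 1638.1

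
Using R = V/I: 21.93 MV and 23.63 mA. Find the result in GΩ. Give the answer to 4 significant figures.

0.9281 GΩ

(21.93 × 10^6) / (23.63 × 10^-3) = 0.928058 × 10^9 Ω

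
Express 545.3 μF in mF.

micro = 10^-6, milli = 10^-3; factor is 10^-3.
545.3 × 10^-3 = 0.5453

0.5453 mF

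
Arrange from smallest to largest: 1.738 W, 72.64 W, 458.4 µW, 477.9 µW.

458.4 µW < 477.9 µW < 1.738 W < 72.64 W

1.738 W = 1.738 W
72.64 W = 72.64 W
458.4 µW = 0.0004584 W
477.9 µW = 0.0004779 W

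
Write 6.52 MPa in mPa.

6520000000 mPa

mega = 10^6, milli = 10^-3; factor is 10^9.
6.52 × 10^9 = 6520000000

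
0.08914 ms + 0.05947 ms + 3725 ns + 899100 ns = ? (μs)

1051.435 μs

In μs:
  0.08914 ms = 0.08914 × 10³ μs = 89.14
  0.05947 ms = 0.05947 × 10³ μs = 59.47
  3725 ns = 3725 × 10⁻³ μs = 3.725
  899100 ns = 899100 × 10⁻³ μs = 899.1
Sum: 89.14 + 59.47 + 3.725 + 899.1 = 1051.435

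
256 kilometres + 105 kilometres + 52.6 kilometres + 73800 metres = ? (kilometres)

487.4 kilometres

In kilometres:
  256 kilometres → 256
  105 kilometres → 105
  52.6 kilometres → 52.6
  73800 metres = 73800 × 10^-3 kilometres = 73.8
Sum: 256 + 105 + 52.6 + 73.8 = 487.4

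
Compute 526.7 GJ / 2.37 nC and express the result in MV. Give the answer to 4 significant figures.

222200000000000 MV

(526.7 × 10⁹) / (2.37 × 10⁻⁹) = 222.236 × 10¹⁸ V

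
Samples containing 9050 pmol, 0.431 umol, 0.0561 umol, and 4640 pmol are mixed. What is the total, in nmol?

In nmol:
  9050 pmol = 9050e-3 nmol = 9.05
  0.431 umol = 0.431e3 nmol = 431
  0.0561 umol = 0.0561e3 nmol = 56.1
  4640 pmol = 4640e-3 nmol = 4.64
Sum: 9.05 + 431 + 56.1 + 4.64 = 500.79

500.79 nmol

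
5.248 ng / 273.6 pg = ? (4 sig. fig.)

19.18

(5.248 × 10^-9) / (273.6 × 10^-12) = 0.019181 × 10^3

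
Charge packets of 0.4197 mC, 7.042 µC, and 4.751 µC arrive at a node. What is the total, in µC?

In µC:
  0.4197 mC = 0.4197 × 10³ µC = 419.7
  7.042 µC → 7.042
  4.751 µC → 4.751
Sum: 419.7 + 7.042 + 4.751 = 431.493

431.493 µC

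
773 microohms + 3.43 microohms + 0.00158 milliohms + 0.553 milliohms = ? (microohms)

In microohms:
  773 microohms → 773
  3.43 microohms → 3.43
  0.00158 milliohms = 0.00158 × 10³ microohms = 1.58
  0.553 milliohms = 0.553 × 10³ microohms = 553
Sum: 773 + 3.43 + 1.58 + 553 = 1331.01

1331.01 microohms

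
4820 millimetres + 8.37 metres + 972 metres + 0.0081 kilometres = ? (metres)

993.29 metres

In metres:
  4820 millimetres = 4820 × 10⁻³ metres = 4.82
  8.37 metres → 8.37
  972 metres → 972
  0.0081 kilometres = 0.0081 × 10³ metres = 8.1
Sum: 4.82 + 8.37 + 972 + 8.1 = 993.29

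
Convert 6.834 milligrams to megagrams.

milli = 10^-3, mega = 10^6; factor is 10^-9.
6.834 × 10^-9 = 0.000000006834

0.000000006834 megagrams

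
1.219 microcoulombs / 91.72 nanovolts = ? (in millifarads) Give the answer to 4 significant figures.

13290 millifarads

(1.219 × 10^-6) / (91.72 × 10^-9) = 0.0132904 × 10^3 F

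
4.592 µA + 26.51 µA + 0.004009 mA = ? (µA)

In µA:
  4.592 µA → 4.592
  26.51 µA → 26.51
  0.004009 mA = 0.004009 × 10³ µA = 4.009
Sum: 4.592 + 26.51 + 4.009 = 35.111

35.111 µA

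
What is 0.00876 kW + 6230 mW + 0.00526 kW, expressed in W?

20.25 W

In W:
  0.00876 kW = 0.00876e3 W = 8.76
  6230 mW = 6230e-3 W = 6.23
  0.00526 kW = 0.00526e3 W = 5.26
Sum: 8.76 + 6.23 + 5.26 = 20.25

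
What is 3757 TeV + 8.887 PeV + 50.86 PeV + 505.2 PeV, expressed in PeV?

568.704 PeV

In PeV:
  3757 TeV = 3757 × 10^-3 PeV = 3.757
  8.887 PeV → 8.887
  50.86 PeV → 50.86
  505.2 PeV → 505.2
Sum: 3.757 + 8.887 + 50.86 + 505.2 = 568.704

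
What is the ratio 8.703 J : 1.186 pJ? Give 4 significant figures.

7338000000000

(8.703) / (1.186 × 10^-12) = 7.3381 × 10^12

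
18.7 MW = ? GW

0.0187 GW

mega = 10⁶, giga = 10⁹; factor is 10⁻³.
18.7 × 10⁻³ = 0.0187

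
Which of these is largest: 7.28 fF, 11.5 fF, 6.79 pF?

6.79 pF

7.28 fF = 0.00000000000000728 F
11.5 fF = 0.0000000000000115 F
6.79 pF = 0.00000000000679 F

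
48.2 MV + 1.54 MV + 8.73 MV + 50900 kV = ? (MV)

In MV:
  48.2 MV → 48.2
  1.54 MV → 1.54
  8.73 MV → 8.73
  50900 kV = 50900 × 10^-3 MV = 50.9
Sum: 48.2 + 1.54 + 8.73 + 50.9 = 109.37

109.37 MV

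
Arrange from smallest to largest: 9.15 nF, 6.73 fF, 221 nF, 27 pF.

9.15 nF = 0.00000000915 F
6.73 fF = 0.00000000000000673 F
221 nF = 0.000000221 F
27 pF = 0.000000000027 F

6.73 fF < 27 pF < 9.15 nF < 221 nF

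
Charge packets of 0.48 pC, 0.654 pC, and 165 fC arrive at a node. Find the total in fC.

In fC:
  0.48 pC = 0.48 × 10³ fC = 480
  0.654 pC = 0.654 × 10³ fC = 654
  165 fC → 165
Sum: 480 + 654 + 165 = 1299

1299 fC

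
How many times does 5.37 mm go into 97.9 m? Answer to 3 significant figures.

(97.9) / (5.37 × 10⁻³) = 18.23 × 10³

18200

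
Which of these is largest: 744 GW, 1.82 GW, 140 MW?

744 GW = 744000000000 W
1.82 GW = 1820000000 W
140 MW = 140000000 W

744 GW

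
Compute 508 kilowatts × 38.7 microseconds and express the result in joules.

19.6596 joules

508 × 10^3 × 38.7 × 10^-6 = 19659.6 × 10^-3 J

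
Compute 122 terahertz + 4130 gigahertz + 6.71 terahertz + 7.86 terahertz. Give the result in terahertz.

In terahertz:
  122 terahertz → 122
  4130 gigahertz = 4130 × 10⁻³ terahertz = 4.13
  6.71 terahertz → 6.71
  7.86 terahertz → 7.86
Sum: 122 + 4.13 + 6.71 + 7.86 = 140.7

140.7 terahertz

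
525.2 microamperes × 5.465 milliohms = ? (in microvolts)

2.870218 microvolts

525.2e-6 × 5.465e-3 = 2870.218e-9 V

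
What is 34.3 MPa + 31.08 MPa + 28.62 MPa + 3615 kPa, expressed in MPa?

In MPa:
  34.3 MPa → 34.3
  31.08 MPa → 31.08
  28.62 MPa → 28.62
  3615 kPa = 3615 × 10⁻³ MPa = 3.615
Sum: 34.3 + 31.08 + 28.62 + 3.615 = 97.615

97.615 MPa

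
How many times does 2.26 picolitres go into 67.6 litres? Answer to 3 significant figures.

29900000000000

(67.6) / (2.26 × 10⁻¹²) = 29.91 × 10¹²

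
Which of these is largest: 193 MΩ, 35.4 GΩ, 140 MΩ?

35.4 GΩ

193 MΩ = 193000000 Ω
35.4 GΩ = 35400000000 Ω
140 MΩ = 140000000 Ω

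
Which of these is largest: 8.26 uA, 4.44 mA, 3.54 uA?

8.26 uA = 0.00000826 A
4.44 mA = 0.00444 A
3.54 uA = 0.00000354 A

4.44 mA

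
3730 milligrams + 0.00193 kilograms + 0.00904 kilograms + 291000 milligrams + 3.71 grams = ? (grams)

In grams:
  3730 milligrams = 3730 × 10^-3 grams = 3.73
  0.00193 kilograms = 0.00193 × 10^3 grams = 1.93
  0.00904 kilograms = 0.00904 × 10^3 grams = 9.04
  291000 milligrams = 291000 × 10^-3 grams = 291
  3.71 grams → 3.71
Sum: 3.73 + 1.93 + 9.04 + 291 + 3.71 = 309.41

309.41 grams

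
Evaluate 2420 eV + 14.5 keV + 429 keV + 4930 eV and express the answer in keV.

In keV:
  2420 eV = 2420 × 10^-3 keV = 2.42
  14.5 keV → 14.5
  429 keV → 429
  4930 eV = 4930 × 10^-3 keV = 4.93
Sum: 2.42 + 14.5 + 429 + 4.93 = 450.85

450.85 keV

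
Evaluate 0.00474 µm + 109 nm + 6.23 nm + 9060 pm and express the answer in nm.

In nm:
  0.00474 µm = 0.00474e3 nm = 4.74
  109 nm → 109
  6.23 nm → 6.23
  9060 pm = 9060e-3 nm = 9.06
Sum: 4.74 + 109 + 6.23 + 9.06 = 129.03

129.03 nm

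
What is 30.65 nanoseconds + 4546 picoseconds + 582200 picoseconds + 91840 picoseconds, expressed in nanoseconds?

709.236 nanoseconds

In nanoseconds:
  30.65 nanoseconds → 30.65
  4546 picoseconds = 4546e-3 nanoseconds = 4.546
  582200 picoseconds = 582200e-3 nanoseconds = 582.2
  91840 picoseconds = 91840e-3 nanoseconds = 91.84
Sum: 30.65 + 4.546 + 582.2 + 91.84 = 709.236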